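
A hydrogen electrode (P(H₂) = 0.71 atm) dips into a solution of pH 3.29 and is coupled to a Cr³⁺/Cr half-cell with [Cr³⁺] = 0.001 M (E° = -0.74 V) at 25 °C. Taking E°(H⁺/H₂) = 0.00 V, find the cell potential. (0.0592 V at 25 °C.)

The hydrogen couple is the cathode, so E°_cell = 0.74 V; n = 6.
[H⁺] = 10^(−3.29) = 5.1 × 10^-4 M, and Q = [Cr³⁺]^2·P(H₂)^3 / [H⁺]^6 = 1.97 × 10^13.
E = E° − (0.0592/6) log Q = 0.74 − (0.0592/6)(13.294) = 0.609 V.

0.61 V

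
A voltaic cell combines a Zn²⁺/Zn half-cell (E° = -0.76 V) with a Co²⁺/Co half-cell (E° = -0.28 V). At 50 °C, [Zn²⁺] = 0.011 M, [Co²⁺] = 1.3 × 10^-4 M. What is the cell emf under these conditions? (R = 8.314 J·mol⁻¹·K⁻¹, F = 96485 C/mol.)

0.418 V

The Co²⁺/Co couple has the higher reduction potential and acts as the cathode, so E°_cell = -0.28 − (-0.76) = 0.48 V.
Balancing electrons gives n = 2; the reaction quotient is Q = [Zn²⁺]/[Co²⁺] = 84.6.
E = E° − (RT/nF) ln Q = 0.48 − (8.314×323)/(2×96485) × (4.438) = 0.480 − 0.062 = 0.418 V.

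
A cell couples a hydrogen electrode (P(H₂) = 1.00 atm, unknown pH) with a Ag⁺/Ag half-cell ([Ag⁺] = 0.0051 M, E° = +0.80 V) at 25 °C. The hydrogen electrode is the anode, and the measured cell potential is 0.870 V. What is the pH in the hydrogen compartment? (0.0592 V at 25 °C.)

E°_cell = 0.80 V and n = 2.
log Q = n(E° − E)/0.0592 = 2×(0.80 − 0.870)/0.0592 = -2.365.
With Q = [H⁺]^2 / ([Ag⁺]^2·P(H₂)), solving for [H⁺] gives log[H⁺] = -3.475, so pH = 3.47.

pH = 3.47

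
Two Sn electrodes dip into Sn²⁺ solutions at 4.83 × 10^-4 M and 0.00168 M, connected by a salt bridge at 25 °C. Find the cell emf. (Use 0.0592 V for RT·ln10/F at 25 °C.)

Both half-cells are Sn²⁺/Sn, so E°_cell = 0. The concentrated side is the cathode; the cell reaction moves Sn²⁺ from high to low concentration with n = 2.
Q = [Sn²⁺]_dilute/[Sn²⁺]_conc = 4.83 × 10^-4/0.00168 = 0.287.
E = 0 − (0.0592/2) log Q = −(0.0592/2)(-0.541) = 0.0160 V.

0.016 V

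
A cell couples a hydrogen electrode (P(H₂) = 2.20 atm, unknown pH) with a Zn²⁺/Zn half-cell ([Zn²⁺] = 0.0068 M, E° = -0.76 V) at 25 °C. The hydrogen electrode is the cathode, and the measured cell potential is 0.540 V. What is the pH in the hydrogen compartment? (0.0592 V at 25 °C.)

E°_cell = 0.76 V and n = 2.
log Q = n(E° − E)/0.0592 = 2×(0.76 − 0.540)/0.0592 = 7.432.
With Q = [Zn²⁺]·P(H₂) / [H⁺]^2, solving for [H⁺] gives log[H⁺] = -4.629, so pH = 4.63.

pH = 4.63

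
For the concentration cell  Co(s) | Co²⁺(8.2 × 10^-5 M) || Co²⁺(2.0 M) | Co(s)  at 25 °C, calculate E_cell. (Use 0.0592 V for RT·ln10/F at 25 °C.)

0.13 V

Both half-cells are Co²⁺/Co, so E°_cell = 0. The concentrated side is the cathode; the cell reaction moves Co²⁺ from high to low concentration with n = 2.
Q = [Co²⁺]_dilute/[Co²⁺]_conc = 8.2 × 10^-5/2.0 = 4.1 × 10^-5.
E = 0 − (0.0592/2) log Q = −(0.0592/2)(-4.387) = 0.1299 V.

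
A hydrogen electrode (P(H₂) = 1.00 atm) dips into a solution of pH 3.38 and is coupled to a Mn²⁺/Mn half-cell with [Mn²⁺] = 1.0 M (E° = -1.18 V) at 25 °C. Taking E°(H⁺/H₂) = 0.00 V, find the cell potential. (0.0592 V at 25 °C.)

The hydrogen couple is the cathode, so E°_cell = 1.18 V; n = 2.
[H⁺] = 10^(−3.38) = 4.2 × 10^-4 M, and Q = [Mn²⁺]·P(H₂) / [H⁺]^2 = 5.75 × 10^6.
E = E° − (0.0592/2) log Q = 1.18 − (0.0592/2)(6.760) = 0.980 V.

0.98 V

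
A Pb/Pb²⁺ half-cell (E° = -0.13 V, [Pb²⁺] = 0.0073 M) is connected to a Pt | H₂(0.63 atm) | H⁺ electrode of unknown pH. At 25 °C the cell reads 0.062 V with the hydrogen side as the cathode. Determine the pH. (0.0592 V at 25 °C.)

E°_cell = 0.13 V and n = 2.
log Q = n(E° − E)/0.0592 = 2×(0.13 − 0.062)/0.0592 = 2.297.
With Q = [Pb²⁺]·P(H₂) / [H⁺]^2, solving for [H⁺] gives log[H⁺] = -2.317, so pH = 2.32.

pH = 2.32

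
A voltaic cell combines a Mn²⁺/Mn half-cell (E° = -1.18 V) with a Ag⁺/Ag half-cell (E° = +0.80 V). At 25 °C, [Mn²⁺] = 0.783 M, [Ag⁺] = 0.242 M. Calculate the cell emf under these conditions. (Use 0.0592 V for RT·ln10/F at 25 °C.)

The Ag⁺/Ag couple has the higher reduction potential and acts as the cathode, so E°_cell = +0.80 − (-1.18) = 1.98 V.
Balancing electrons gives n = 2; the reaction quotient is Q = [Mn²⁺]/[Ag⁺]^2 = 13.4.
At 25 °C, E = E° − (0.0592/n) log Q = 1.98 − (0.0592/2)(1.126) = 1.980 − 0.033 = 1.947 V.

1.95 V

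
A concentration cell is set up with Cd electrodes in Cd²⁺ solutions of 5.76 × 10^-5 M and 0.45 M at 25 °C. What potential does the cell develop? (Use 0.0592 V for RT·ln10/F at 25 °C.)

Both half-cells are Cd²⁺/Cd, so E°_cell = 0. The concentrated side is the cathode; the cell reaction moves Cd²⁺ from high to low concentration with n = 2.
Q = [Cd²⁺]_dilute/[Cd²⁺]_conc = 5.76 × 10^-5/0.45 = 1.28 × 10^-4.
E = 0 − (0.0592/2) log Q = −(0.0592/2)(-3.893) = 0.1152 V.

0.12 V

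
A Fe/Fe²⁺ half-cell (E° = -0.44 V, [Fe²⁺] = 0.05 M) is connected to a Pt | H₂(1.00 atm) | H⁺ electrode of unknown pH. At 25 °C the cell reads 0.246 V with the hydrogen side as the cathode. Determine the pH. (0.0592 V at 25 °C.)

pH = 3.93

E°_cell = 0.44 V and n = 2.
log Q = n(E° − E)/0.0592 = 2×(0.44 − 0.246)/0.0592 = 6.554.
With Q = [Fe²⁺]·P(H₂) / [H⁺]^2, solving for [H⁺] gives log[H⁺] = -3.928, so pH = 3.93.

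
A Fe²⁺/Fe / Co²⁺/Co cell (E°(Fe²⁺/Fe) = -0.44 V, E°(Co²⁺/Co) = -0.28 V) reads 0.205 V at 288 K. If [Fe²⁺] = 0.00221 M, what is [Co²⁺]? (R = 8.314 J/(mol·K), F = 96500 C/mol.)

From the Nernst equation, ln Q = nF(E° − E)/RT = 2×96500×(0.16 − 0.205)/(8.314×288) = -3.627, so Q = 0.0266.
With Q = [Fe²⁺]/[Co²⁺] and the known concentrations, [Co²⁺] in the denominator gives [Co²⁺] = 0.083 M.

0.083 M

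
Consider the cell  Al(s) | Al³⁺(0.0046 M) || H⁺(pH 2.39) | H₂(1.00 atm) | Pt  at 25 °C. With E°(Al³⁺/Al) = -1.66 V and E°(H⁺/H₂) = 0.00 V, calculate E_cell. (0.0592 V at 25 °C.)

The hydrogen couple is the cathode, so E°_cell = 1.66 V; n = 6.
[H⁺] = 10^(−2.39) = 0.0041 M, and Q = [Al³⁺]^2·P(H₂)^3 / [H⁺]^6 = 4.63 × 10^9.
E = E° − (0.0592/6) log Q = 1.66 − (0.0592/6)(9.666) = 1.565 V.

1.56 V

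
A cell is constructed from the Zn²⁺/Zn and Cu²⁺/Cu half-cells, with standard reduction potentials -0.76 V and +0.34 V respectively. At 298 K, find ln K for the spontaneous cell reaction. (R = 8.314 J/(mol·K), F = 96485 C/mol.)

E°_cell = +0.34 − (-0.76) = 1.10 V, with n = 2 electrons transferred.
At equilibrium E = 0, so the Nernst equation gives ln K = nFE°/RT = (2)(96485)(1.10)/((8.314)(298)) = 85.68.

ln K = 85.7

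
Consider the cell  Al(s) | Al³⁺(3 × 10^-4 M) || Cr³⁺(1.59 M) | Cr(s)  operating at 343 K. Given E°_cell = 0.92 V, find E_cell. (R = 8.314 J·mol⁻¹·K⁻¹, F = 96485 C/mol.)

1.00 V

Balancing electrons gives n = 3; the reaction quotient is Q = [Al³⁺]/[Cr³⁺] = 1.89 × 10^-4.
E = E° − (RT/nF) ln Q = 0.92 − (8.314×343)/(3×96485) × (-8.575) = 0.920 + 0.084 = 1.004 V.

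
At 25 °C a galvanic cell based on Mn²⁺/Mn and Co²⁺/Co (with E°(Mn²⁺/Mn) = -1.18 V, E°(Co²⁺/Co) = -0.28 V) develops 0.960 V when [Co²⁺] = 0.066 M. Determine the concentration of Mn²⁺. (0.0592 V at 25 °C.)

From the Nernst equation, log Q = n(E° − E)/0.0592 = 2(0.90 − 0.960)/0.0592 = -2.027, so Q = 0.00940.
With Q = [Mn²⁺]/[Co²⁺] and the known concentrations, [Mn²⁺] in the numerator gives [Mn²⁺] = 6.2 × 10^-4 M.

6.2 × 10^-4 M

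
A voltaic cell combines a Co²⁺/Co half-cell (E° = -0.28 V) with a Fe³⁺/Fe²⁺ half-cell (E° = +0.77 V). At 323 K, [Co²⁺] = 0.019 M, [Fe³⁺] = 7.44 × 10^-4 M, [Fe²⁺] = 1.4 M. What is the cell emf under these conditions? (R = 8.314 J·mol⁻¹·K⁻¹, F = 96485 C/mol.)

The Fe³⁺/Fe²⁺ couple has the higher reduction potential and acts as the cathode, so E°_cell = +0.77 − (-0.28) = 1.05 V.
Balancing electrons gives n = 2; the reaction quotient is Q = [Co²⁺]·[Fe²⁺]^2/[Fe³⁺]^2 = 6.73 × 10^4.
E = E° − (RT/nF) ln Q = 1.05 − (8.314×323)/(2×96485) × (11.117) = 1.050 − 0.155 = 0.895 V.

0.895 V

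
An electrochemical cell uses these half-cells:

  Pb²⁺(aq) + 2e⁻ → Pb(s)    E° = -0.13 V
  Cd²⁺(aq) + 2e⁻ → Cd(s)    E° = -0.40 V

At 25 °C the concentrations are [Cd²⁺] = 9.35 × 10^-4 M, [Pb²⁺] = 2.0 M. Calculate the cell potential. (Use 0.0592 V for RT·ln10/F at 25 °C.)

0.369 V

The Pb²⁺/Pb couple has the higher reduction potential and acts as the cathode, so E°_cell = -0.13 − (-0.40) = 0.27 V.
Balancing electrons gives n = 2; the reaction quotient is Q = [Cd²⁺]/[Pb²⁺] = 4.67 × 10^-4.
At 25 °C, E = E° − (0.0592/n) log Q = 0.27 − (0.0592/2)(-3.330) = 0.270 + 0.099 = 0.369 V.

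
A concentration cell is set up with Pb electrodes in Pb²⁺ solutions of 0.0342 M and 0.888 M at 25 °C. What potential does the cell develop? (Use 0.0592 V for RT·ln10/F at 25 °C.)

0.042 V

Both half-cells are Pb²⁺/Pb, so E°_cell = 0. The concentrated side is the cathode; the cell reaction moves Pb²⁺ from high to low concentration with n = 2.
Q = [Pb²⁺]_dilute/[Pb²⁺]_conc = 0.0342/0.888 = 0.0385.
E = 0 − (0.0592/2) log Q = −(0.0592/2)(-1.414) = 0.0419 V.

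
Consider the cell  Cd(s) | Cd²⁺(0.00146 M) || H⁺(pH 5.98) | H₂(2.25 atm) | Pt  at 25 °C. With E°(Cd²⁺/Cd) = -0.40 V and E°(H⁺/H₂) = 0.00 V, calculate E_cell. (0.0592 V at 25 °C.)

0.12 V

The hydrogen couple is the cathode, so E°_cell = 0.40 V; n = 2.
[H⁺] = 10^(−5.98) = 1 × 10^-6 M, and Q = [Cd²⁺]·P(H₂) / [H⁺]^2 = 3 × 10^9.
E = E° − (0.0592/2) log Q = 0.40 − (0.0592/2)(9.477) = 0.119 V.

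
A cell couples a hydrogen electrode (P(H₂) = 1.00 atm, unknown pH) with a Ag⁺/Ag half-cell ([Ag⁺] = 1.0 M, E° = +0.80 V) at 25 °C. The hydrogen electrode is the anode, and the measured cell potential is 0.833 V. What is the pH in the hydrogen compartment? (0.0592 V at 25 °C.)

pH = 0.56

E°_cell = 0.80 V and n = 2.
log Q = n(E° − E)/0.0592 = 2×(0.80 − 0.833)/0.0592 = -1.115.
With Q = [H⁺]^2 / ([Ag⁺]^2·P(H₂)), solving for [H⁺] gives log[H⁺] = -0.557, so pH = 0.56.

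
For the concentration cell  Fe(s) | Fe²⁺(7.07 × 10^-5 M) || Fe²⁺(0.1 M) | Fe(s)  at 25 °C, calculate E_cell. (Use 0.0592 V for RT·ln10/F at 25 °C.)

Both half-cells are Fe²⁺/Fe, so E°_cell = 0. The concentrated side is the cathode; the cell reaction moves Fe²⁺ from high to low concentration with n = 2.
Q = [Fe²⁺]_dilute/[Fe²⁺]_conc = 7.07 × 10^-5/0.1 = 7.07 × 10^-4.
E = 0 − (0.0592/2) log Q = −(0.0592/2)(-3.151) = 0.0933 V.

0.093 V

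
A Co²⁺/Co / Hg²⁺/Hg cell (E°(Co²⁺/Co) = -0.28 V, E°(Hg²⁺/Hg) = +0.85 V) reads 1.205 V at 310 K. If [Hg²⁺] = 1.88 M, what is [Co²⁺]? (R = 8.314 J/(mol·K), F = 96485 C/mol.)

0.0068 M

From the Nernst equation, ln Q = nF(E° − E)/RT = 2×96485×(1.13 − 1.205)/(8.314×310) = -5.615, so Q = 0.00364.
With Q = [Co²⁺]/[Hg²⁺] and the known concentrations, [Co²⁺] in the numerator gives [Co²⁺] = 0.0068 M.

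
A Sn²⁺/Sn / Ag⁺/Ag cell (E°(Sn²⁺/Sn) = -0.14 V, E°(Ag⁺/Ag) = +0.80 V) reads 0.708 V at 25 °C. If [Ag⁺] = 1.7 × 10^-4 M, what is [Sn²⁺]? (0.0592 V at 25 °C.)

2.0 M

From the Nernst equation, log Q = n(E° − E)/0.0592 = 2(0.94 − 0.708)/0.0592 = 7.838, so Q = 6.88 × 10^7.
With Q = [Sn²⁺]/[Ag⁺]^2 and the known concentrations, [Sn²⁺] in the numerator gives [Sn²⁺] = 2.0 M.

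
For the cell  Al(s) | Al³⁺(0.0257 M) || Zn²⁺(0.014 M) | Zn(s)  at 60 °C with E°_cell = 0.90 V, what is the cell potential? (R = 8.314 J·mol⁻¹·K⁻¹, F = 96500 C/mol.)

Balancing electrons gives n = 6; the reaction quotient is Q = [Al³⁺]^2/[Zn²⁺]^3 = 241.
E = E° − (RT/nF) ln Q = 0.90 − (8.314×333)/(6×96500) × (5.484) = 0.900 − 0.026 = 0.874 V.

0.874 V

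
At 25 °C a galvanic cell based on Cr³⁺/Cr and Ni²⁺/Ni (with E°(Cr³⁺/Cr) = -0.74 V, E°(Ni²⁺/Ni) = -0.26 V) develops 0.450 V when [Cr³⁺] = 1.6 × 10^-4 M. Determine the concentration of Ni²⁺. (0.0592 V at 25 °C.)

2.9 × 10^-4 M

From the Nernst equation, log Q = n(E° − E)/0.0592 = 6(0.48 − 0.450)/0.0592 = 3.041, so Q = 1100.
With Q = [Cr³⁺]^2/[Ni²⁺]^3 and the known concentrations, [Ni²⁺]^3 in the denominator gives [Ni²⁺] = 2.9 × 10^-4 M.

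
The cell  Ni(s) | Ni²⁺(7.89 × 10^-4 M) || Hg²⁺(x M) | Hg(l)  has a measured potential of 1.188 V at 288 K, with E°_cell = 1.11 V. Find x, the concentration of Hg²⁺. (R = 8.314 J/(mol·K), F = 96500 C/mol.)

From the Nernst equation, ln Q = nF(E° − E)/RT = 2×96500×(1.11 − 1.188)/(8.314×288) = -6.287, so Q = 0.00186.
With Q = [Ni²⁺]/[Hg²⁺] and the known concentrations, [Hg²⁺] in the denominator gives [Hg²⁺] = 0.42 M.

0.42 M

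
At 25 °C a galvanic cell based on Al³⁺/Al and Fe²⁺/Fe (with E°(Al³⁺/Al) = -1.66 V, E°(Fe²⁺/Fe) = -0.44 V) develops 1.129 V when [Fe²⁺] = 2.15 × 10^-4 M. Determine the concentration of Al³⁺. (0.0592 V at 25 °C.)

From the Nernst equation, log Q = n(E° − E)/0.0592 = 6(1.22 − 1.129)/0.0592 = 9.223, so Q = 1.67 × 10^9.
With Q = [Al³⁺]^2/[Fe²⁺]^3 and the known concentrations, [Al³⁺]^2 in the numerator gives [Al³⁺] = 0.13 M.

0.13 M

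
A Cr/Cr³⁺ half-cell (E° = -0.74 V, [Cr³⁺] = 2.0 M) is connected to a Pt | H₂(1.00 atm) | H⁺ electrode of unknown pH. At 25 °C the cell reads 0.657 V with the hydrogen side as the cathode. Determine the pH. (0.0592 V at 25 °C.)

pH = 1.30

E°_cell = 0.74 V and n = 6.
log Q = n(E° − E)/0.0592 = 6×(0.74 − 0.657)/0.0592 = 8.412.
With Q = [Cr³⁺]^2·P(H₂)^3 / [H⁺]^6, solving for [H⁺] gives log[H⁺] = -1.302, so pH = 1.30.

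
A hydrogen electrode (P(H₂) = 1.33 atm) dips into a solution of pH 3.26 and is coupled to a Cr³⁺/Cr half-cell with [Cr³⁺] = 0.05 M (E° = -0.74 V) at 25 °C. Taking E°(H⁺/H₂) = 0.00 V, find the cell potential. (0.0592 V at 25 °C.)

0.57 V

The hydrogen couple is the cathode, so E°_cell = 0.74 V; n = 6.
[H⁺] = 10^(−3.26) = 5.5 × 10^-4 M, and Q = [Cr³⁺]^2·P(H₂)^3 / [H⁺]^6 = 2.14 × 10^17.
E = E° − (0.0592/6) log Q = 0.74 − (0.0592/6)(17.329) = 0.569 V.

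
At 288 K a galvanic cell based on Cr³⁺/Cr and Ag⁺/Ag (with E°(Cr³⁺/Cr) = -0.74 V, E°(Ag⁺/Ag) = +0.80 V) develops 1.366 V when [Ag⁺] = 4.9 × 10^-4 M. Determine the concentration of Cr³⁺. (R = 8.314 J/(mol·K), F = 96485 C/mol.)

From the Nernst equation, ln Q = nF(E° − E)/RT = 3×96485×(1.54 − 1.366)/(8.314×288) = 21.034, so Q = 1.36 × 10^9.
With Q = [Cr³⁺]/[Ag⁺]^3 and the known concentrations, [Cr³⁺] in the numerator gives [Cr³⁺] = 0.16 M.

0.16 M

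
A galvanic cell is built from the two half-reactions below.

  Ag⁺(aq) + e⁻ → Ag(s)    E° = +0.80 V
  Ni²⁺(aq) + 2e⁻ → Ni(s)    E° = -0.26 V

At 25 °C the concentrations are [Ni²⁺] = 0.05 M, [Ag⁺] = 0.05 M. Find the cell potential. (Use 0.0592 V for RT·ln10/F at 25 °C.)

1.02 V

The Ag⁺/Ag couple has the higher reduction potential and acts as the cathode, so E°_cell = +0.80 − (-0.26) = 1.06 V.
Balancing electrons gives n = 2; the reaction quotient is Q = [Ni²⁺]/[Ag⁺]^2 = 20.0.
At 25 °C, E = E° − (0.0592/n) log Q = 1.06 − (0.0592/2)(1.301) = 1.060 − 0.039 = 1.021 V.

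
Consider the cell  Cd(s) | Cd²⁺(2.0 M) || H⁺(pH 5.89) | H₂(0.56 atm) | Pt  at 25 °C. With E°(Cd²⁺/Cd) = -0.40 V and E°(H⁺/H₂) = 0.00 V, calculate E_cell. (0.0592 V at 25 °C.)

0.050 V

The hydrogen couple is the cathode, so E°_cell = 0.40 V; n = 2.
[H⁺] = 10^(−5.89) = 1.3 × 10^-6 M, and Q = [Cd²⁺]·P(H₂) / [H⁺]^2 = 6.75 × 10^11.
E = E° − (0.0592/2) log Q = 0.40 − (0.0592/2)(11.829) = 0.050 V.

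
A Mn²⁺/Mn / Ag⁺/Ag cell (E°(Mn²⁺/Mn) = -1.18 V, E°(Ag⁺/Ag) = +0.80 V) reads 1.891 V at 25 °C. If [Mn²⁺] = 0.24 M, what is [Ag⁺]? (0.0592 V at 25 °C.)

From the Nernst equation, log Q = n(E° − E)/0.0592 = 2(1.98 − 1.891)/0.0592 = 3.007, so Q = 1020.
With Q = [Mn²⁺]/[Ag⁺]^2 and the known concentrations, [Ag⁺]^2 in the denominator gives [Ag⁺] = 0.015 M.

0.015 M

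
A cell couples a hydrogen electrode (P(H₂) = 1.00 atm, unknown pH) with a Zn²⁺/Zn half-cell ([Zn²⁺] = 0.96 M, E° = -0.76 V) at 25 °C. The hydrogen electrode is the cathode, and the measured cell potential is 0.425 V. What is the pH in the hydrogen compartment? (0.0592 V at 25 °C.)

E°_cell = 0.76 V and n = 2.
log Q = n(E° − E)/0.0592 = 2×(0.76 − 0.425)/0.0592 = 11.318.
With Q = [Zn²⁺]·P(H₂) / [H⁺]^2, solving for [H⁺] gives log[H⁺] = -5.668, so pH = 5.67.

pH = 5.67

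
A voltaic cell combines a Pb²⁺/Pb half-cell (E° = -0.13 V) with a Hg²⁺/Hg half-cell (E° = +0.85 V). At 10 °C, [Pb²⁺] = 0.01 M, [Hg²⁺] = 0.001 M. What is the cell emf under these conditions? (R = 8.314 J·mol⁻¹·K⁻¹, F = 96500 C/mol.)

0.952 V

The Hg²⁺/Hg couple has the higher reduction potential and acts as the cathode, so E°_cell = +0.85 − (-0.13) = 0.98 V.
Balancing electrons gives n = 2; the reaction quotient is Q = [Pb²⁺]/[Hg²⁺] = 10.0.
E = E° − (RT/nF) ln Q = 0.98 − (8.314×283)/(2×96500) × (2.303) = 0.980 − 0.028 = 0.952 V.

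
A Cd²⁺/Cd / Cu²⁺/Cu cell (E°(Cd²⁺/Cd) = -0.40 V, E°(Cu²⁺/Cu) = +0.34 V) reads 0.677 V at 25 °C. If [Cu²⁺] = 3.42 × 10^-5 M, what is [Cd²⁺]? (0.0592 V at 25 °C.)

From the Nernst equation, log Q = n(E° − E)/0.0592 = 2(0.74 − 0.677)/0.0592 = 2.128, so Q = 134.
With Q = [Cd²⁺]/[Cu²⁺] and the known concentrations, [Cd²⁺] in the numerator gives [Cd²⁺] = 0.0046 M.

0.0046 M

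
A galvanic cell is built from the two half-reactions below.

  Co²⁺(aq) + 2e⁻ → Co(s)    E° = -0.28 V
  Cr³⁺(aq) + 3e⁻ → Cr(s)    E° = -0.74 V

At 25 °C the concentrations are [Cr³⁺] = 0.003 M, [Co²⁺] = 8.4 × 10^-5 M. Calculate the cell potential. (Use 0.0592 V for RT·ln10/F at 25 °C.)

The Co²⁺/Co couple has the higher reduction potential and acts as the cathode, so E°_cell = -0.28 − (-0.74) = 0.46 V.
Balancing electrons gives n = 6; the reaction quotient is Q = [Cr³⁺]^2/[Co²⁺]^3 = 1.52 × 10^7.
At 25 °C, E = E° − (0.0592/n) log Q = 0.46 − (0.0592/6)(7.181) = 0.460 − 0.071 = 0.389 V.

0.389 V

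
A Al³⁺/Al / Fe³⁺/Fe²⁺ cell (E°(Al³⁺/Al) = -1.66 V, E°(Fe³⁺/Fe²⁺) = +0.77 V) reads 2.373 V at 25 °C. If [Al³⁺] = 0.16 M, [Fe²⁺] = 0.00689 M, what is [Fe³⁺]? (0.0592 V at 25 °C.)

From the Nernst equation, log Q = n(E° − E)/0.0592 = 3(2.43 − 2.373)/0.0592 = 2.889, so Q = 774.
With Q = [Al³⁺]·[Fe²⁺]^3/[Fe³⁺]^3 and the known concentrations, [Fe³⁺]^3 in the denominator gives [Fe³⁺] = 4.1 × 10^-4 M.

4.1 × 10^-4 M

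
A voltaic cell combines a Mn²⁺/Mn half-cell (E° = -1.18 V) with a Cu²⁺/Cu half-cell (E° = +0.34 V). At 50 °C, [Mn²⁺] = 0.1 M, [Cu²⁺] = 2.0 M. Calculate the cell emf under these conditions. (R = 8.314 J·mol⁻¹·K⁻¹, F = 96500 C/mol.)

1.56 V

The Cu²⁺/Cu couple has the higher reduction potential and acts as the cathode, so E°_cell = +0.34 − (-1.18) = 1.52 V.
Balancing electrons gives n = 2; the reaction quotient is Q = [Mn²⁺]/[Cu²⁺] = 0.0500.
E = E° − (RT/nF) ln Q = 1.52 − (8.314×323)/(2×96500) × (-2.996) = 1.520 + 0.042 = 1.562 V.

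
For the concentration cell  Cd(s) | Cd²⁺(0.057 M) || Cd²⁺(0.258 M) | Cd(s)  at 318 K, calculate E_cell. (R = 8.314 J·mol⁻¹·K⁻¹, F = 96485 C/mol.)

Both half-cells are Cd²⁺/Cd, so E°_cell = 0. The concentrated side is the cathode; the cell reaction moves Cd²⁺ from high to low concentration with n = 2.
Q = [Cd²⁺]_dilute/[Cd²⁺]_conc = 0.057/0.258 = 0.221.
E = 0 − (RT/nF) ln Q = −((8.314×318)/(2×96485))(-1.510) = 0.0207 V.

0.021 V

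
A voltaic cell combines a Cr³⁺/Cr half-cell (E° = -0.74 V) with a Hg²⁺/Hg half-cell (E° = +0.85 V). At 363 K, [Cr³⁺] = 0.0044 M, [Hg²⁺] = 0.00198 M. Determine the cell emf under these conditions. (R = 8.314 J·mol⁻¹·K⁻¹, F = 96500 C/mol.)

1.55 V

The Hg²⁺/Hg couple has the higher reduction potential and acts as the cathode, so E°_cell = +0.85 − (-0.74) = 1.59 V.
Balancing electrons gives n = 6; the reaction quotient is Q = [Cr³⁺]^2/[Hg²⁺]^3 = 2490.
E = E° − (RT/nF) ln Q = 1.59 − (8.314×363)/(6×96500) × (7.822) = 1.590 − 0.041 = 1.549 V.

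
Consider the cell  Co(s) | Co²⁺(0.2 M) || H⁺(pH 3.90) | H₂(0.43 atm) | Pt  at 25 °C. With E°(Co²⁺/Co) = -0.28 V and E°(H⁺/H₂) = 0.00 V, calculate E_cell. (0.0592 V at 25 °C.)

0.081 V

The hydrogen couple is the cathode, so E°_cell = 0.28 V; n = 2.
[H⁺] = 10^(−3.90) = 1.3 × 10^-4 M, and Q = [Co²⁺]·P(H₂) / [H⁺]^2 = 5.43 × 10^6.
E = E° − (0.0592/2) log Q = 0.28 − (0.0592/2)(6.734) = 0.081 V.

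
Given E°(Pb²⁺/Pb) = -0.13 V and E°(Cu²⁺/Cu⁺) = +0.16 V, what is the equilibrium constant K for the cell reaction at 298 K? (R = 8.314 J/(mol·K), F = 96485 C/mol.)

E°_cell = +0.16 − (-0.13) = 0.29 V, with n = 2 electrons transferred.
At equilibrium E = 0, so the Nernst equation gives ln K = nFE°/RT = (2)(96485)(0.29)/((8.314)(298)) = 22.59.
K = e^22.59 = 6.4 × 10^9.

6.4 × 10^9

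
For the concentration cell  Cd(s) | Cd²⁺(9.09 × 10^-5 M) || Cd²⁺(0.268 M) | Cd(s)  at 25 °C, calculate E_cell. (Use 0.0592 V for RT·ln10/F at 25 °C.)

0.10 V

Both half-cells are Cd²⁺/Cd, so E°_cell = 0. The concentrated side is the cathode; the cell reaction moves Cd²⁺ from high to low concentration with n = 2.
Q = [Cd²⁺]_dilute/[Cd²⁺]_conc = 9.09 × 10^-5/0.268 = 3.39 × 10^-4.
E = 0 − (0.0592/2) log Q = −(0.0592/2)(-3.470) = 0.1027 V.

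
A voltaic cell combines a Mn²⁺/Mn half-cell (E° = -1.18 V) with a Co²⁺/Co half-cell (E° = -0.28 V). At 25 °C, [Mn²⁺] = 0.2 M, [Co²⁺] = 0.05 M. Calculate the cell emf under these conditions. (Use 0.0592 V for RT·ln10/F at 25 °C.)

0.882 V

The Co²⁺/Co couple has the higher reduction potential and acts as the cathode, so E°_cell = -0.28 − (-1.18) = 0.90 V.
Balancing electrons gives n = 2; the reaction quotient is Q = [Mn²⁺]/[Co²⁺] = 4.00.
At 25 °C, E = E° − (0.0592/n) log Q = 0.90 − (0.0592/2)(0.602) = 0.900 − 0.018 = 0.882 V.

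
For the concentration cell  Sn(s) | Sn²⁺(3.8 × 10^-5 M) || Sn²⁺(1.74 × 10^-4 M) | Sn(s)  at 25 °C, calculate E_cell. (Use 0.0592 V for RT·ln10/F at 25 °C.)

0.020 V

Both half-cells are Sn²⁺/Sn, so E°_cell = 0. The concentrated side is the cathode; the cell reaction moves Sn²⁺ from high to low concentration with n = 2.
Q = [Sn²⁺]_dilute/[Sn²⁺]_conc = 3.8 × 10^-5/1.74 × 10^-4 = 0.218.
E = 0 − (0.0592/2) log Q = −(0.0592/2)(-0.661) = 0.0196 V.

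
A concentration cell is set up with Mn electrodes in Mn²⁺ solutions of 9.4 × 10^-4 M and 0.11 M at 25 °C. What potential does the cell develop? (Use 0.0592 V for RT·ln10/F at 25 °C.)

Both half-cells are Mn²⁺/Mn, so E°_cell = 0. The concentrated side is the cathode; the cell reaction moves Mn²⁺ from high to low concentration with n = 2.
Q = [Mn²⁺]_dilute/[Mn²⁺]_conc = 9.4 × 10^-4/0.11 = 0.00855.
E = 0 − (0.0592/2) log Q = −(0.0592/2)(-2.068) = 0.0612 V.

0.061 V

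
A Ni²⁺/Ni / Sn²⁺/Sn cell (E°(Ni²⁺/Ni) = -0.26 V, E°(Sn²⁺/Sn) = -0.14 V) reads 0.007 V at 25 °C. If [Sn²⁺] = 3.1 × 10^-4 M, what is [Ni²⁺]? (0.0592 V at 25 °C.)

2.0 M

From the Nernst equation, log Q = n(E° − E)/0.0592 = 2(0.12 − 0.007)/0.0592 = 3.818, so Q = 6570.
With Q = [Ni²⁺]/[Sn²⁺] and the known concentrations, [Ni²⁺] in the numerator gives [Ni²⁺] = 2.0 M.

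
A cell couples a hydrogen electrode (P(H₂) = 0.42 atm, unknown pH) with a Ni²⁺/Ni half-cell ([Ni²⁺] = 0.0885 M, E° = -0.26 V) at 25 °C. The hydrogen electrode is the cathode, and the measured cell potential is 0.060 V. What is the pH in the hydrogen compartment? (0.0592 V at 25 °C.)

E°_cell = 0.26 V and n = 2.
log Q = n(E° − E)/0.0592 = 2×(0.26 − 0.060)/0.0592 = 6.757.
With Q = [Ni²⁺]·P(H₂) / [H⁺]^2, solving for [H⁺] gives log[H⁺] = -4.093, so pH = 4.09.

pH = 4.09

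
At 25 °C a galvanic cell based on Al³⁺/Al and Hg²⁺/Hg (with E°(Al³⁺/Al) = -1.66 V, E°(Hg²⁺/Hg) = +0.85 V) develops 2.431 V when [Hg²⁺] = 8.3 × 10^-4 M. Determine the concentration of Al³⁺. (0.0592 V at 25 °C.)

0.24 M

From the Nernst equation, log Q = n(E° − E)/0.0592 = 6(2.51 − 2.431)/0.0592 = 8.007, so Q = 1.02 × 10^8.
With Q = [Al³⁺]^2/[Hg²⁺]^3 and the known concentrations, [Al³⁺]^2 in the numerator gives [Al³⁺] = 0.24 M.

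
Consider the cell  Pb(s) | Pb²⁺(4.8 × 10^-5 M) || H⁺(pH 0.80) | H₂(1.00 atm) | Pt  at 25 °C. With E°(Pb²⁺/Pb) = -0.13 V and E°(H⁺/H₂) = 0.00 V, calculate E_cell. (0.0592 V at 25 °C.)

0.21 V

The hydrogen couple is the cathode, so E°_cell = 0.13 V; n = 2.
[H⁺] = 10^(−0.80) = 0.16 M, and Q = [Pb²⁺]·P(H₂) / [H⁺]^2 = 0.00191.
E = E° − (0.0592/2) log Q = 0.13 − (0.0592/2)(-2.719) = 0.210 V.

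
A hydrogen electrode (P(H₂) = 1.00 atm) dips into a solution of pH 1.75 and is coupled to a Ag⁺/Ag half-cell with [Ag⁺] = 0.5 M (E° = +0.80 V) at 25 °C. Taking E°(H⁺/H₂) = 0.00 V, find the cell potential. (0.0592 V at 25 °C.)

0.89 V

The Ag⁺/Ag couple is the cathode, so E°_cell = 0.80 V; n = 2.
[H⁺] = 10^(−1.75) = 0.018 M, and Q = [H⁺]^2 / ([Ag⁺]^2·P(H₂)) = 0.00126.
E = E° − (0.0592/2) log Q = 0.80 − (0.0592/2)(-2.898) = 0.886 V.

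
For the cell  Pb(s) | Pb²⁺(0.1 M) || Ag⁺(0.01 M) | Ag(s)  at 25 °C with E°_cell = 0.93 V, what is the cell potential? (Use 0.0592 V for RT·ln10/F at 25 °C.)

0.841 V

Balancing electrons gives n = 2; the reaction quotient is Q = [Pb²⁺]/[Ag⁺]^2 = 1000.
At 25 °C, E = E° − (0.0592/n) log Q = 0.93 − (0.0592/2)(3.000) = 0.930 − 0.089 = 0.841 V.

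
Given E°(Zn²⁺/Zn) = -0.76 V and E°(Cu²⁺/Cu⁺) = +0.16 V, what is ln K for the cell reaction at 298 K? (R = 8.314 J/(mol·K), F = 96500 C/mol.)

E°_cell = +0.16 − (-0.76) = 0.92 V, with n = 2 electrons transferred.
At equilibrium E = 0, so the Nernst equation gives ln K = nFE°/RT = (2)(96500)(0.92)/((8.314)(298)) = 71.67.

ln K = 71.7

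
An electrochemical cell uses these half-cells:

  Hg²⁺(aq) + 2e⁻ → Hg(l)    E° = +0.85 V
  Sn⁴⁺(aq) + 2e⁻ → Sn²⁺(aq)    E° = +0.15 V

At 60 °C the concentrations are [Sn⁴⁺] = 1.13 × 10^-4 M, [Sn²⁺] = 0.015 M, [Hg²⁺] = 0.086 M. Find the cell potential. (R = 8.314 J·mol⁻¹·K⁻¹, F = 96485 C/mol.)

0.735 V

The Hg²⁺/Hg couple has the higher reduction potential and acts as the cathode, so E°_cell = +0.85 − (+0.15) = 0.70 V.
Balancing electrons gives n = 2; the reaction quotient is Q = [Sn⁴⁺]/([Sn²⁺]·[Hg²⁺]) = 0.0876.
E = E° − (RT/nF) ln Q = 0.70 − (8.314×333)/(2×96485) × (-2.435) = 0.700 + 0.035 = 0.735 V.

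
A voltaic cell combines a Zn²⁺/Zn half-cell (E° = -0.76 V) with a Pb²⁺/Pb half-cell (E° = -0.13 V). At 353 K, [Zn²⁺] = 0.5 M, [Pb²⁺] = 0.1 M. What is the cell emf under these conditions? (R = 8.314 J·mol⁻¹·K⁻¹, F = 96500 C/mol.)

The Pb²⁺/Pb couple has the higher reduction potential and acts as the cathode, so E°_cell = -0.13 − (-0.76) = 0.63 V.
Balancing electrons gives n = 2; the reaction quotient is Q = [Zn²⁺]/[Pb²⁺] = 5.00.
E = E° − (RT/nF) ln Q = 0.63 − (8.314×353)/(2×96500) × (1.609) = 0.630 − 0.024 = 0.606 V.

0.606 V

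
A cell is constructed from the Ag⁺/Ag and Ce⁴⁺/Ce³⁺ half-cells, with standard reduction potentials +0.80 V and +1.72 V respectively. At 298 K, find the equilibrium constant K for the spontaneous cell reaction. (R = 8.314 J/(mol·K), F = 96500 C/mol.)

E°_cell = +1.72 − (+0.80) = 0.92 V, with n = 1 electron transferred.
At equilibrium E = 0, so the Nernst equation gives ln K = nFE°/RT = (1)(96500)(0.92)/((8.314)(298)) = 35.83.
K = e^35.83 = 3.6 × 10^15.

3.6 × 10^15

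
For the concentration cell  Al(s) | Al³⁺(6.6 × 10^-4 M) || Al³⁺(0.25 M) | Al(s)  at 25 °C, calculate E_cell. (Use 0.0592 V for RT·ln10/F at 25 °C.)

0.051 V

Both half-cells are Al³⁺/Al, so E°_cell = 0. The concentrated side is the cathode; the cell reaction moves Al³⁺ from high to low concentration with n = 3.
Q = [Al³⁺]_dilute/[Al³⁺]_conc = 6.6 × 10^-4/0.25 = 0.00264.
E = 0 − (0.0592/3) log Q = −(0.0592/3)(-2.578) = 0.0509 V.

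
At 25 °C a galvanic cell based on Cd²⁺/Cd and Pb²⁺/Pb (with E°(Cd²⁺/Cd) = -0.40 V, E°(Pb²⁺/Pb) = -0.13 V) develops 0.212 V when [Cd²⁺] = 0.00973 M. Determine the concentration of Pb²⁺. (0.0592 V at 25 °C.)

From the Nernst equation, log Q = n(E° − E)/0.0592 = 2(0.27 − 0.212)/0.0592 = 1.959, so Q = 91.1.
With Q = [Cd²⁺]/[Pb²⁺] and the known concentrations, [Pb²⁺] in the denominator gives [Pb²⁺] = 1.1 × 10^-4 M.

1.1 × 10^-4 M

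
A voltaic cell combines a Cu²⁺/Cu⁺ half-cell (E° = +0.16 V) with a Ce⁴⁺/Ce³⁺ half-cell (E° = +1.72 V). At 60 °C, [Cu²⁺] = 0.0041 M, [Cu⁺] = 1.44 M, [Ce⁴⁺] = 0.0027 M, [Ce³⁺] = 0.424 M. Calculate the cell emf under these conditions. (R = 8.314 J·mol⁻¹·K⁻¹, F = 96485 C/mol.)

1.58 V

The Ce⁴⁺/Ce³⁺ couple has the higher reduction potential and acts as the cathode, so E°_cell = +1.72 − (+0.16) = 1.56 V.
Balancing electrons gives n = 1; the reaction quotient is Q = [Cu²⁺]·[Ce³⁺]/([Cu⁺]·[Ce⁴⁺]) = 0.447.
E = E° − (RT/nF) ln Q = 1.56 − (8.314×333)/(1×96485) × (-0.805) = 1.560 + 0.023 = 1.583 V.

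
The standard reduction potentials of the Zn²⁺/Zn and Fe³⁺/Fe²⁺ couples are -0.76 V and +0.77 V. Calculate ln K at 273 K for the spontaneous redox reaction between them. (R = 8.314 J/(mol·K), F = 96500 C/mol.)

E°_cell = +0.77 − (-0.76) = 1.53 V, with n = 2 electrons transferred.
At equilibrium E = 0, so the Nernst equation gives ln K = nFE°/RT = (2)(96500)(1.53)/((8.314)(273)) = 130.10.

ln K = 130.1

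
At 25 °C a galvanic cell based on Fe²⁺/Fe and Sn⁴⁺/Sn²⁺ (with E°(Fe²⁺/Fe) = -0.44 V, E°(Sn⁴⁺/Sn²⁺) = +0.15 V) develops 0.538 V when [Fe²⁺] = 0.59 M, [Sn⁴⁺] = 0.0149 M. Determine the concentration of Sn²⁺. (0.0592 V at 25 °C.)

From the Nernst equation, log Q = n(E° − E)/0.0592 = 2(0.59 − 0.538)/0.0592 = 1.757, so Q = 57.1.
With Q = [Fe²⁺]·[Sn²⁺]/[Sn⁴⁺] and the known concentrations, [Sn²⁺] in the numerator gives [Sn²⁺] = 1.4 M.

1.4 M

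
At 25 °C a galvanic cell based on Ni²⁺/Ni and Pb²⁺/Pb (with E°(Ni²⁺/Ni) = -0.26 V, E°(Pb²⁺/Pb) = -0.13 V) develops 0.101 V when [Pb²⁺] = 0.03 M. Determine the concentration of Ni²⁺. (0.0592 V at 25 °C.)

From the Nernst equation, log Q = n(E° − E)/0.0592 = 2(0.13 − 0.101)/0.0592 = 0.980, so Q = 9.54.
With Q = [Ni²⁺]/[Pb²⁺] and the known concentrations, [Ni²⁺] in the numerator gives [Ni²⁺] = 0.29 M.

0.29 M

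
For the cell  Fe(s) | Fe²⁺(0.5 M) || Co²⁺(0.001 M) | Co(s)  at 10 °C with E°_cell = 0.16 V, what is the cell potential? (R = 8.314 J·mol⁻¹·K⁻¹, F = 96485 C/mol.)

0.084 V

Balancing electrons gives n = 2; the reaction quotient is Q = [Fe²⁺]/[Co²⁺] = 500.
E = E° − (RT/nF) ln Q = 0.16 − (8.314×283)/(2×96485) × (6.215) = 0.160 − 0.076 = 0.084 V.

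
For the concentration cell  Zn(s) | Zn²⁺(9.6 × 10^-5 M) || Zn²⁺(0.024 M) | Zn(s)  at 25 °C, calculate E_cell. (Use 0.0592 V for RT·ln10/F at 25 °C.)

Both half-cells are Zn²⁺/Zn, so E°_cell = 0. The concentrated side is the cathode; the cell reaction moves Zn²⁺ from high to low concentration with n = 2.
Q = [Zn²⁺]_dilute/[Zn²⁺]_conc = 9.6 × 10^-5/0.024 = 0.00400.
E = 0 − (0.0592/2) log Q = −(0.0592/2)(-2.398) = 0.0710 V.

0.071 V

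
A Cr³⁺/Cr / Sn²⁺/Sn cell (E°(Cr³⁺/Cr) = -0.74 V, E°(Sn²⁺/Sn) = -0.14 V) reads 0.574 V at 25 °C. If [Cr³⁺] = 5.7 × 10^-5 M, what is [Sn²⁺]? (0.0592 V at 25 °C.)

2 × 10^-4 M

From the Nernst equation, log Q = n(E° − E)/0.0592 = 6(0.60 − 0.574)/0.0592 = 2.635, so Q = 432.
With Q = [Cr³⁺]^2/[Sn²⁺]^3 and the known concentrations, [Sn²⁺]^3 in the denominator gives [Sn²⁺] = 2 × 10^-4 M.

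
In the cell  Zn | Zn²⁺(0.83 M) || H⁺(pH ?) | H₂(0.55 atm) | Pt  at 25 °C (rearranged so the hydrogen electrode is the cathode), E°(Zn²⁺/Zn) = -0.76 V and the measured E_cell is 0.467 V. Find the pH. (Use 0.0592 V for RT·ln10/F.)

pH = 5.12

E°_cell = 0.76 V and n = 2.
log Q = n(E° − E)/0.0592 = 2×(0.76 − 0.467)/0.0592 = 9.899.
With Q = [Zn²⁺]·P(H₂) / [H⁺]^2, solving for [H⁺] gives log[H⁺] = -5.120, so pH = 5.12.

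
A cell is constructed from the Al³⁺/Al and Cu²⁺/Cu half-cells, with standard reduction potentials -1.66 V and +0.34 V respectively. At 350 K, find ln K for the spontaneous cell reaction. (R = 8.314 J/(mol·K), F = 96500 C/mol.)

ln K = 398.0

E°_cell = +0.34 − (-1.66) = 2.00 V, with n = 6 electrons transferred.
At equilibrium E = 0, so the Nernst equation gives ln K = nFE°/RT = (6)(96500)(2.00)/((8.314)(350)) = 397.95.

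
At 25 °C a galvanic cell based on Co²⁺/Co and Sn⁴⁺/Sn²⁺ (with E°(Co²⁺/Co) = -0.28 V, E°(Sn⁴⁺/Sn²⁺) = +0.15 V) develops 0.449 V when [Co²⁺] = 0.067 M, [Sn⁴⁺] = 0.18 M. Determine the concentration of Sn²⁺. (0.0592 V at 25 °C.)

0.61 M

From the Nernst equation, log Q = n(E° − E)/0.0592 = 2(0.43 − 0.449)/0.0592 = -0.642, so Q = 0.228.
With Q = [Co²⁺]·[Sn²⁺]/[Sn⁴⁺] and the known concentrations, [Sn²⁺] in the numerator gives [Sn²⁺] = 0.61 M.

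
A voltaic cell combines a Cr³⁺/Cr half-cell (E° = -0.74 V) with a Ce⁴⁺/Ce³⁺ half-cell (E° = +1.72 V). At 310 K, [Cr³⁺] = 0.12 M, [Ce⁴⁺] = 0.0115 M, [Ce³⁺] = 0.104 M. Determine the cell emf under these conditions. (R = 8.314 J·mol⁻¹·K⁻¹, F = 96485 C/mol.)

The Ce⁴⁺/Ce³⁺ couple has the higher reduction potential and acts as the cathode, so E°_cell = +1.72 − (-0.74) = 2.46 V.
Balancing electrons gives n = 3; the reaction quotient is Q = [Cr³⁺]·[Ce³⁺]^3/[Ce⁴⁺]^3 = 88.8.
E = E° − (RT/nF) ln Q = 2.46 − (8.314×310)/(3×96485) × (4.486) = 2.460 − 0.040 = 2.420 V.

2.42 V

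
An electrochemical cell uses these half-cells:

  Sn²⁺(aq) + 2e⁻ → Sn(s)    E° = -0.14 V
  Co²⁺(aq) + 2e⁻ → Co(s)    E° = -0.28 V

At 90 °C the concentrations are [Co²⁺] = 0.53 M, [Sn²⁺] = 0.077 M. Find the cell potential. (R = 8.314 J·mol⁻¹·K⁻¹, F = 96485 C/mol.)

The Sn²⁺/Sn couple has the higher reduction potential and acts as the cathode, so E°_cell = -0.14 − (-0.28) = 0.14 V.
Balancing electrons gives n = 2; the reaction quotient is Q = [Co²⁺]/[Sn²⁺] = 6.88.
E = E° − (RT/nF) ln Q = 0.14 − (8.314×363)/(2×96485) × (1.929) = 0.140 − 0.030 = 0.110 V.

0.110 V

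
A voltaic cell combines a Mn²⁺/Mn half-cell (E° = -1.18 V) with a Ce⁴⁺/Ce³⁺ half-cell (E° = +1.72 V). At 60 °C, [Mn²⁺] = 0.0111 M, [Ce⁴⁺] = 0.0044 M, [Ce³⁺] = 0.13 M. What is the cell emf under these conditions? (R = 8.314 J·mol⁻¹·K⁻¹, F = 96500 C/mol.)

2.87 V

The Ce⁴⁺/Ce³⁺ couple has the higher reduction potential and acts as the cathode, so E°_cell = +1.72 − (-1.18) = 2.90 V.
Balancing electrons gives n = 2; the reaction quotient is Q = [Mn²⁺]·[Ce³⁺]^2/[Ce⁴⁺]^2 = 9.69.
E = E° − (RT/nF) ln Q = 2.90 − (8.314×333)/(2×96500) × (2.271) = 2.900 − 0.033 = 2.867 V.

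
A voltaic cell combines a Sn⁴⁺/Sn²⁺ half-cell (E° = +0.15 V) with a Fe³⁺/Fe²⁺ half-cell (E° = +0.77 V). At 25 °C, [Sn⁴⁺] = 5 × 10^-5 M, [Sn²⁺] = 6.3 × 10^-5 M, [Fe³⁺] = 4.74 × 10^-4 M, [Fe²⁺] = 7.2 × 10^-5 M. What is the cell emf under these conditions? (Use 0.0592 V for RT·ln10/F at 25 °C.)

0.671 V

The Fe³⁺/Fe²⁺ couple has the higher reduction potential and acts as the cathode, so E°_cell = +0.77 − (+0.15) = 0.62 V.
Balancing electrons gives n = 2; the reaction quotient is Q = [Sn⁴⁺]·[Fe²⁺]^2/([Sn²⁺]·[Fe³⁺]^2) = 0.0183.
At 25 °C, E = E° − (0.0592/n) log Q = 0.62 − (0.0592/2)(-1.737) = 0.620 + 0.051 = 0.671 V.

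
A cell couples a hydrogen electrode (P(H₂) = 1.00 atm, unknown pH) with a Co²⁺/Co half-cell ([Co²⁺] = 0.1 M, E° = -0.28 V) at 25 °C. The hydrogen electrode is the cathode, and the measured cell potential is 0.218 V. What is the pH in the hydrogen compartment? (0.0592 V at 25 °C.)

pH = 1.55

E°_cell = 0.28 V and n = 2.
log Q = n(E° − E)/0.0592 = 2×(0.28 − 0.218)/0.0592 = 2.095.
With Q = [Co²⁺]·P(H₂) / [H⁺]^2, solving for [H⁺] gives log[H⁺] = -1.547, so pH = 1.55.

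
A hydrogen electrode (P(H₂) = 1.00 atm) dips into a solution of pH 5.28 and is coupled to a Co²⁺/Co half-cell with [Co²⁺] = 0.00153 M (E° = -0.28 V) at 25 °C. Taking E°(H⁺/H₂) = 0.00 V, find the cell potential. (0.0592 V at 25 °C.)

The hydrogen couple is the cathode, so E°_cell = 0.28 V; n = 2.
[H⁺] = 10^(−5.28) = 5.2 × 10^-6 M, and Q = [Co²⁺]·P(H₂) / [H⁺]^2 = 5.56 × 10^7.
E = E° − (0.0592/2) log Q = 0.28 − (0.0592/2)(7.745) = 0.051 V.

0.051 V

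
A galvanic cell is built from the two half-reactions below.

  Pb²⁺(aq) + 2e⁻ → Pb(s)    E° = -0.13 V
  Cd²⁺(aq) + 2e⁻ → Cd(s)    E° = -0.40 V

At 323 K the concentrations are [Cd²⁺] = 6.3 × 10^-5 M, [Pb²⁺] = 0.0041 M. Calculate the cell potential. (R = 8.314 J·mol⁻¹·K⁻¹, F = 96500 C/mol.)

The Pb²⁺/Pb couple has the higher reduction potential and acts as the cathode, so E°_cell = -0.13 − (-0.40) = 0.27 V.
Balancing electrons gives n = 2; the reaction quotient is Q = [Cd²⁺]/[Pb²⁺] = 0.0154.
E = E° − (RT/nF) ln Q = 0.27 − (8.314×323)/(2×96500) × (-4.176) = 0.270 + 0.058 = 0.328 V.

0.328 V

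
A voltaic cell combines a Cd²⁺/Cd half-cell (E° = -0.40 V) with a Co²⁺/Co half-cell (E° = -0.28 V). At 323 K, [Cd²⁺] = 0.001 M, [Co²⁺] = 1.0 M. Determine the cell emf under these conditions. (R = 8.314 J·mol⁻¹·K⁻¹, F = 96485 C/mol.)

0.216 V

The Co²⁺/Co couple has the higher reduction potential and acts as the cathode, so E°_cell = -0.28 − (-0.40) = 0.12 V.
Balancing electrons gives n = 2; the reaction quotient is Q = [Cd²⁺]/[Co²⁺] = 0.00100.
E = E° − (RT/nF) ln Q = 0.12 − (8.314×323)/(2×96485) × (-6.908) = 0.120 + 0.096 = 0.216 V.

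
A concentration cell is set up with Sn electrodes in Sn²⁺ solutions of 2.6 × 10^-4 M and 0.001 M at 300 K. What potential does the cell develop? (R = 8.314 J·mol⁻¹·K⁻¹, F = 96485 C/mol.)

0.017 V

Both half-cells are Sn²⁺/Sn, so E°_cell = 0. The concentrated side is the cathode; the cell reaction moves Sn²⁺ from high to low concentration with n = 2.
Q = [Sn²⁺]_dilute/[Sn²⁺]_conc = 2.6 × 10^-4/0.001 = 0.260.
E = 0 − (RT/nF) ln Q = −((8.314×300)/(2×96485))(-1.347) = 0.0174 V.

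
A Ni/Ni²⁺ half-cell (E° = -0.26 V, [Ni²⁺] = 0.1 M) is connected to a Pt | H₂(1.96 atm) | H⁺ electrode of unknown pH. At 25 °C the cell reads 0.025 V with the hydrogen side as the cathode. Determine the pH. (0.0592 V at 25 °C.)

pH = 4.32

E°_cell = 0.26 V and n = 2.
log Q = n(E° − E)/0.0592 = 2×(0.26 − 0.025)/0.0592 = 7.939.
With Q = [Ni²⁺]·P(H₂) / [H⁺]^2, solving for [H⁺] gives log[H⁺] = -4.323, so pH = 4.32.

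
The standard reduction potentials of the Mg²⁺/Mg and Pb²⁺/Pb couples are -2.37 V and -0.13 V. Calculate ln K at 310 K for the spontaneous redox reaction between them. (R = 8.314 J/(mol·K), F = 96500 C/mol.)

ln K = 167.7

E°_cell = -0.13 − (-2.37) = 2.24 V, with n = 2 electrons transferred.
At equilibrium E = 0, so the Nernst equation gives ln K = nFE°/RT = (2)(96500)(2.24)/((8.314)(310)) = 167.74.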